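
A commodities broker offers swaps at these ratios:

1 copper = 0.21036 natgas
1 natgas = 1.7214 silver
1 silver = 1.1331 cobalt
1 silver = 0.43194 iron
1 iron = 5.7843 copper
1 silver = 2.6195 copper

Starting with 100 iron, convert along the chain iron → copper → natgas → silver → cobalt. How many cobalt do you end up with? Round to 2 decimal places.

237.34

100 iron × 5.7843 = 578.43 copper
578.43 copper × 0.21036 = 121.6785348 natgas
121.6785348 natgas × 1.7214 = 209.45742980472 silver
209.45742980472 silver × 1.1331 = 237.336213711728232 cobalt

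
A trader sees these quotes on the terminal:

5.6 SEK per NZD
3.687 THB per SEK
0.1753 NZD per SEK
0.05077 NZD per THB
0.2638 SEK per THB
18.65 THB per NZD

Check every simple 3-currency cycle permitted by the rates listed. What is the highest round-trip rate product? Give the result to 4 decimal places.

1.0483

THB→NZD→SEK→THB: 0.05077 × 5.6 × 3.687 = 1.04826
THB→SEK→NZD→THB: 0.2638 × 0.1753 × 18.65 = 0.86245
Maximum is THB→NZD→SEK→THB at 1.0483; arbitrage exists.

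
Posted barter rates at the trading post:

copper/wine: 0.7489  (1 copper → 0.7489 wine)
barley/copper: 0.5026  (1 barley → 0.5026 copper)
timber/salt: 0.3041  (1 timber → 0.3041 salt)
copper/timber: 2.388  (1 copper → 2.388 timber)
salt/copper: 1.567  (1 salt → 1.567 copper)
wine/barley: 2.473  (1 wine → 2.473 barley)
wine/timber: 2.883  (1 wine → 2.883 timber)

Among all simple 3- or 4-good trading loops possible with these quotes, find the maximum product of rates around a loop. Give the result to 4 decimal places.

1.1379

salt→copper→timber→salt: 1.567 × 2.388 × 0.3041 = 1.13794
salt→copper→wine→timber→salt: 1.567 × 0.7489 × 2.883 × 0.3041 = 1.02885
wine→barley→copper→wine: 2.473 × 0.5026 × 0.7489 = 0.93083
Maximum is salt→copper→timber→salt at 1.1379; arbitrage exists.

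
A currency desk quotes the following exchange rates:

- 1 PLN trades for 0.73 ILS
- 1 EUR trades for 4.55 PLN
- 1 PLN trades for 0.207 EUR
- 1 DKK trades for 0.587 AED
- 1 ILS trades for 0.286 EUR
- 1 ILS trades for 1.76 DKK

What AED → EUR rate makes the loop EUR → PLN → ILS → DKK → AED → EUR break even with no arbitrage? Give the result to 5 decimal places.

Known legs of the cycle: 4.55 × 0.73 × 1.76 × 0.587 = 3.43150808
For no arbitrage the full-cycle product must be 1, so the missing rate is 1 / 3.43150808 ≈ 0.2914171.

0.29142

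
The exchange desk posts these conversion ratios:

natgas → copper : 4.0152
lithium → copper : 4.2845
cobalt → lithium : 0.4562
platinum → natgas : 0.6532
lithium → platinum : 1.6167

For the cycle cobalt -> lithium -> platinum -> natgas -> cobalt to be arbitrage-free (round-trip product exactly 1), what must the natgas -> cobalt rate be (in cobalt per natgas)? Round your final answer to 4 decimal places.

Known legs of the cycle: 0.4562 × 1.6167 × 0.6532 = 0.481760174328
For no arbitrage the full-cycle product must be 1, so the missing rate is 1 / 0.481760174328 ≈ 2.075722.

2.0757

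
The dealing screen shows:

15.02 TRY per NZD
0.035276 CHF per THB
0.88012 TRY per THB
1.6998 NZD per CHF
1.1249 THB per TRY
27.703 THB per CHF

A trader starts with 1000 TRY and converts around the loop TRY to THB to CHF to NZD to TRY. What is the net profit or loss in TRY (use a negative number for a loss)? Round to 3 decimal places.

1000 TRY × 1.1249 = 1124.9 THB
1124.9 THB × 0.035276 = 39.6819724 CHF
39.6819724 CHF × 1.6998 = 67.45141668552 NZD
67.45141668552 NZD × 15.02 = 1013.1202786165104 TRY
Net change: 1013.1202786165104 − 1000 = 13.1202786165104 TRY

13.120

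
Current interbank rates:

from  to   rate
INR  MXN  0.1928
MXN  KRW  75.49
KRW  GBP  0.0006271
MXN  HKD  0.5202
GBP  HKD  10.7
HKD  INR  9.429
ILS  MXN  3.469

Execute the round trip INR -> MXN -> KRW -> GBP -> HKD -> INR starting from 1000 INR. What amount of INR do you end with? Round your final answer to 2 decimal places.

1000 INR × 0.1928 = 192.8 MXN
192.8 MXN × 75.49 = 14554.472 KRW
14554.472 KRW × 0.0006271 = 9.1271093912 GBP
9.1271093912 GBP × 10.7 = 97.66007048584 HKD
97.66007048584 HKD × 9.429 = 920.83680461098536 INR

920.84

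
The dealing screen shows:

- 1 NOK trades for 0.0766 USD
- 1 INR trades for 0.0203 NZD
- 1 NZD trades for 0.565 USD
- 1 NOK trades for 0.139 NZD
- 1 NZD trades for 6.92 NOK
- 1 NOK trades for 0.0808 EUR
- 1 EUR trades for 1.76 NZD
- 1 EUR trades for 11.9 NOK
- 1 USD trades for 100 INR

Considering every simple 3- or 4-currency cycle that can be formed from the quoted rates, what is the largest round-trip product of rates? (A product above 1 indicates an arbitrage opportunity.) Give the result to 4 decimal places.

USD→INR→NZD→USD: 100 × 0.0203 × 0.565 = 1.14695
USD→INR→NZD→NOK→USD: 100 × 0.0203 × 6.92 × 0.0766 = 1.07605
NOK→EUR→NZD→NOK: 0.0808 × 1.76 × 6.92 = 0.98408
Maximum is USD→INR→NZD→USD at 1.1470; arbitrage exists.

1.1470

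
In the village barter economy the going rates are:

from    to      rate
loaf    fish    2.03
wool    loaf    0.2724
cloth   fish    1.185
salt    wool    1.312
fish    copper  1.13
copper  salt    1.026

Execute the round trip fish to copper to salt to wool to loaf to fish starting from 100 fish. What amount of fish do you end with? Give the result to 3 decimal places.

100 fish × 1.13 = 113 copper
113 copper × 1.026 = 115.938 salt
115.938 salt × 1.312 = 152.110656 wool
152.110656 wool × 0.2724 = 41.4349426944 loaf
41.4349426944 loaf × 2.03 = 84.112933669632 fish

84.113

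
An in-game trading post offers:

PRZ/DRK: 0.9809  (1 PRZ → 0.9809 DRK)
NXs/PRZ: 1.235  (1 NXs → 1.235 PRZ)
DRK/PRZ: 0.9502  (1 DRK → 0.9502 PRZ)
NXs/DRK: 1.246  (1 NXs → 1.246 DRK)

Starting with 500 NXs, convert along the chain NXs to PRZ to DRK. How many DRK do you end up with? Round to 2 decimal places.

500 NXs × 1.235 = 617.5 PRZ
617.5 PRZ × 0.9809 = 605.70575 DRK

605.71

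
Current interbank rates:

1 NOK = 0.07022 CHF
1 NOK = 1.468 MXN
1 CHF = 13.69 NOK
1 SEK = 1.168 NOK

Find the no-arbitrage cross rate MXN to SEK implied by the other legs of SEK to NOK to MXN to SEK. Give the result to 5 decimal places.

0.58322

Known legs of the cycle: 1.168 × 1.468 = 1.714624
For no arbitrage the full-cycle product must be 1, so the missing rate is 1 / 1.714624 ≈ 0.5832182.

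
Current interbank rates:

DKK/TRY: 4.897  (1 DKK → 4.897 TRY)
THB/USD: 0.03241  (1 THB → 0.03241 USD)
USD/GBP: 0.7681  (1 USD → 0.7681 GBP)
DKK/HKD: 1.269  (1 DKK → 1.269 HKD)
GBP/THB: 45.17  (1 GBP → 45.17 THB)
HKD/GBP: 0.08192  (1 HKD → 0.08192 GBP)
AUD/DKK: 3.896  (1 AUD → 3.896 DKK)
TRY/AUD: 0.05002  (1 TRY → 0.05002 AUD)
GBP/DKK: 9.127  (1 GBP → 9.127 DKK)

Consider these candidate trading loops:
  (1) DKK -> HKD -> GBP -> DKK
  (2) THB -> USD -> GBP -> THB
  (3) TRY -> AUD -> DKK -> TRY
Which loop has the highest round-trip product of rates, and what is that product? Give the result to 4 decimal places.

(1) 1.269 × 0.08192 × 9.127 = 0.94881
(2) 0.03241 × 0.7681 × 45.17 = 1.12447
(3) 0.05002 × 3.896 × 4.897 = 0.95432
Highest is cycle (2) at 1.1245 (>1, arbitrage).

1.1245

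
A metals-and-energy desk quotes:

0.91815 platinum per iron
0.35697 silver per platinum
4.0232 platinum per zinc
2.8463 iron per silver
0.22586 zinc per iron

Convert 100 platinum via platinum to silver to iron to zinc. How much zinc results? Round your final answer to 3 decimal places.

100 platinum × 0.35697 = 35.697 silver
35.697 silver × 2.8463 = 101.6043711 iron
101.6043711 iron × 0.22586 = 22.948363256646 zinc

22.948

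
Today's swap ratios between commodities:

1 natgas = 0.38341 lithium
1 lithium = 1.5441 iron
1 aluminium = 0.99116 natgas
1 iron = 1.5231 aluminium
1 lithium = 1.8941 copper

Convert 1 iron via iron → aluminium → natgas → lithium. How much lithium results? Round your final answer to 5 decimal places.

1 iron × 1.5231 = 1.5231 aluminium
1.5231 aluminium × 0.99116 = 1.509635796 natgas
1.509635796 natgas × 0.38341 = 0.57880946054436 lithium

0.57881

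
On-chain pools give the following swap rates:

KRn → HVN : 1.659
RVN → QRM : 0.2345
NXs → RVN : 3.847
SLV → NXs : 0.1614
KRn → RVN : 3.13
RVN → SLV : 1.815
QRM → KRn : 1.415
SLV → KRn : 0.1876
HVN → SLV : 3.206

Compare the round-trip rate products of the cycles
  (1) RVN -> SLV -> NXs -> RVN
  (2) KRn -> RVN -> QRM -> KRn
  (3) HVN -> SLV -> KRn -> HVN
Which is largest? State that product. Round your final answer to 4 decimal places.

(1) 1.815 × 0.1614 × 3.847 = 1.12694
(2) 3.13 × 0.2345 × 1.415 = 1.03859
(3) 3.206 × 0.1876 × 1.659 = 0.99780
Highest is cycle (1) at 1.1269 (>1, arbitrage).

1.1269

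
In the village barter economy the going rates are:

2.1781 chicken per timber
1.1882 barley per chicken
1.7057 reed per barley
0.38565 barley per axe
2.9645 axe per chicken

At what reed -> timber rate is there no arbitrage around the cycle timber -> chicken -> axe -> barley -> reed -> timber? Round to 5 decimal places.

Known legs of the cycle: 2.1781 × 2.9645 × 0.38565 × 1.7057 = 4.24742046122272725
For no arbitrage the full-cycle product must be 1, so the missing rate is 1 / 4.24742046122272725 ≈ 0.2354370.

0.23544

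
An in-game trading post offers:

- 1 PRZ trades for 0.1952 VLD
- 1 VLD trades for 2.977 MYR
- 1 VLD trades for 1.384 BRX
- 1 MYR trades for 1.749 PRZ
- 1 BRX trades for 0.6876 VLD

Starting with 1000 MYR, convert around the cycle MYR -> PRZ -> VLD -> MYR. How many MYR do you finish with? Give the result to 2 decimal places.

1000 MYR × 1.749 = 1749 PRZ
1749 PRZ × 0.1952 = 341.4048 VLD
341.4048 VLD × 2.977 = 1016.3620896 MYR

1016.36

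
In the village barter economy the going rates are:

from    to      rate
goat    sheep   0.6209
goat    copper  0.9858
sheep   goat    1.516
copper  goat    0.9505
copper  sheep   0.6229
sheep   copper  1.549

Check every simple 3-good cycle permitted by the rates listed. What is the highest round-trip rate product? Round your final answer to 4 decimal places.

0.9309

goat→copper→sheep→goat: 0.9858 × 0.6229 × 1.516 = 0.93091
goat→sheep→copper→goat: 0.6209 × 1.549 × 0.9505 = 0.91417
Maximum is goat→copper→sheep→goat at 0.9309; no arbitrage — every cycle loses value.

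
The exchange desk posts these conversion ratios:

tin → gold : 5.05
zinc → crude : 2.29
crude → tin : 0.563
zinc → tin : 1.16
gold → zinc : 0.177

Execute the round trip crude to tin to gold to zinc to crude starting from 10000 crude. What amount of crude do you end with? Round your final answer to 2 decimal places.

11524.14

10000 crude × 0.563 = 5630 tin
5630 tin × 5.05 = 28431.5 gold
28431.5 gold × 0.177 = 5032.3755 zinc
5032.3755 zinc × 2.29 = 11524.139895 crude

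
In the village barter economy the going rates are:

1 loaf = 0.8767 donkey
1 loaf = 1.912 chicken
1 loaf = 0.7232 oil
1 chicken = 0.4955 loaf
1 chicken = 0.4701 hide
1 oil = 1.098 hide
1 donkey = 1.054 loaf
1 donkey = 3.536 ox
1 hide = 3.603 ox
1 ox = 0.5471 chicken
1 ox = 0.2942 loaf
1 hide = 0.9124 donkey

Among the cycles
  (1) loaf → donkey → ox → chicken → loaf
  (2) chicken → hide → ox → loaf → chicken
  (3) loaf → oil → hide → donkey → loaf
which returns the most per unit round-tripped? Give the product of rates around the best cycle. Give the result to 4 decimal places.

0.9528

(1) 0.8767 × 3.536 × 0.5471 × 0.4955 = 0.84038
(2) 0.4701 × 3.603 × 0.2942 × 1.912 = 0.95276
(3) 0.7232 × 1.098 × 0.9124 × 1.054 = 0.76364
Highest is cycle (2) at 0.9528 (≤1, no arbitrage).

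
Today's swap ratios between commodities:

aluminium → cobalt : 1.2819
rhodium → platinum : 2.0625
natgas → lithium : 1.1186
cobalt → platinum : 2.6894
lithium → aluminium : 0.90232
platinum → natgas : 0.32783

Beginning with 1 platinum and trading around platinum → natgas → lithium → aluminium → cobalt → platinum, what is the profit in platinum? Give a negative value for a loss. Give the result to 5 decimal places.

1 platinum × 0.32783 = 0.32783 natgas
0.32783 natgas × 1.1186 = 0.366710638 lithium
0.366710638 lithium × 0.90232 = 0.33089034288016 aluminium
0.33089034288016 aluminium × 1.2819 = 0.424168330538077104 cobalt
0.424168330538077104 cobalt × 2.6894 = 1.1407583081491045634976 platinum
Net change: 1.1407583081491045634976 − 1 = 0.1407583081491045634976 platinum

0.14076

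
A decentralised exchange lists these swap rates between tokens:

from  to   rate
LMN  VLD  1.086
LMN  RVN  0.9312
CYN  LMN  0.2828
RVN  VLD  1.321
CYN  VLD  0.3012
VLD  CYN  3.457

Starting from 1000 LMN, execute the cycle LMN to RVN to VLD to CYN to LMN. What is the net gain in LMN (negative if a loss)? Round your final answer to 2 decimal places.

1000 LMN × 0.9312 = 931.2 RVN
931.2 RVN × 1.321 = 1230.1152 VLD
1230.1152 VLD × 3.457 = 4252.5082464 CYN
4252.5082464 CYN × 0.2828 = 1202.60933208192 LMN
Net change: 1202.60933208192 − 1000 = 202.60933208192 LMN

202.61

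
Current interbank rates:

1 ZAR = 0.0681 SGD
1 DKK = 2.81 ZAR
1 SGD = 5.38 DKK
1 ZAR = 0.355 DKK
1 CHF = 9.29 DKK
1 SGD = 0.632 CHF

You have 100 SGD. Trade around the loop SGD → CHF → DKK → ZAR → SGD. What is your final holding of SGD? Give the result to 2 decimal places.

100 SGD × 0.632 = 63.2 CHF
63.2 CHF × 9.29 = 587.128 DKK
587.128 DKK × 2.81 = 1649.82968 ZAR
1649.82968 ZAR × 0.0681 = 112.353401208 SGD

112.35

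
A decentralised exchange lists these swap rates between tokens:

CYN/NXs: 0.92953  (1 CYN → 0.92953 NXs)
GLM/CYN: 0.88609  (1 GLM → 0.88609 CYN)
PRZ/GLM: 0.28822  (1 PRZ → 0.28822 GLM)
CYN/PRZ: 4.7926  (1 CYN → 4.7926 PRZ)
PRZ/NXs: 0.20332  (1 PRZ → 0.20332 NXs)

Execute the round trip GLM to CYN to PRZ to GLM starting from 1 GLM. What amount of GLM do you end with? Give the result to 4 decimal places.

1.2240

1 GLM × 0.88609 = 0.88609 CYN
0.88609 CYN × 4.7926 = 4.246674934 PRZ
4.246674934 PRZ × 0.28822 = 1.22397664947748 GLM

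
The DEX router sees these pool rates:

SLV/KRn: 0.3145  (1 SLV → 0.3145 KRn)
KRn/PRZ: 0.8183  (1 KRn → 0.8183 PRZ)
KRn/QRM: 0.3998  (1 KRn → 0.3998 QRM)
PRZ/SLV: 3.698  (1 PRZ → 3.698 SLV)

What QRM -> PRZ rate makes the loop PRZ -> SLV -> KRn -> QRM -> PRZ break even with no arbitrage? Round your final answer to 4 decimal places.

Known legs of the cycle: 3.698 × 0.3145 × 0.3998 = 0.4649757958
For no arbitrage the full-cycle product must be 1, so the missing rate is 1 / 0.4649757958 ≈ 2.150650.

2.1506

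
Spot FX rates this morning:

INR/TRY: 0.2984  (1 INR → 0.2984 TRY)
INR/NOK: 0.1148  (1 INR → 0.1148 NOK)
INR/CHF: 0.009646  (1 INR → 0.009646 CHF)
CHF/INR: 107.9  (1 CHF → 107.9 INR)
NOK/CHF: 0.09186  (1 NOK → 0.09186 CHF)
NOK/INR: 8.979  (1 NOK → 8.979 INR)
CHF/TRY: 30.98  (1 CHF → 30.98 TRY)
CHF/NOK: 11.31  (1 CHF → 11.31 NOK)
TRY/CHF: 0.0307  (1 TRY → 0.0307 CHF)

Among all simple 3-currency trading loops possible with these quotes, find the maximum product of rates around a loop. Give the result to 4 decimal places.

1.1379

NOK→CHF→INR→NOK: 0.09186 × 107.9 × 0.1148 = 1.13786
TRY→CHF→INR→TRY: 0.0307 × 107.9 × 0.2984 = 0.98846
NOK→INR→CHF→NOK: 8.979 × 0.009646 × 11.31 = 0.97958
Maximum is NOK→CHF→INR→NOK at 1.1379; arbitrage exists.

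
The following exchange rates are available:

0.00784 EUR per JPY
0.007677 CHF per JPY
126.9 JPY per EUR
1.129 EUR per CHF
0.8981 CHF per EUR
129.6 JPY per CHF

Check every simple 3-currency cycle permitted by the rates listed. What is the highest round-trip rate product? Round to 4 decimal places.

1.0999

CHF→EUR→JPY→CHF: 1.129 × 126.9 × 0.007677 = 1.09988
CHF→JPY→EUR→CHF: 129.6 × 0.00784 × 0.8981 = 0.91253
Maximum is CHF→EUR→JPY→CHF at 1.0999; arbitrage exists.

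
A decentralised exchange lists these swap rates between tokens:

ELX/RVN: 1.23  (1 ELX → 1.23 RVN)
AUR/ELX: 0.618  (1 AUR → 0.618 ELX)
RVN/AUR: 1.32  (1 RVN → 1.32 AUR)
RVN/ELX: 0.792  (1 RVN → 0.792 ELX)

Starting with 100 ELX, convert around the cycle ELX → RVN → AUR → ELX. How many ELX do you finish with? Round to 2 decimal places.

100 ELX × 1.23 = 123 RVN
123 RVN × 1.32 = 162.36 AUR
162.36 AUR × 0.618 = 100.33848 ELX

100.34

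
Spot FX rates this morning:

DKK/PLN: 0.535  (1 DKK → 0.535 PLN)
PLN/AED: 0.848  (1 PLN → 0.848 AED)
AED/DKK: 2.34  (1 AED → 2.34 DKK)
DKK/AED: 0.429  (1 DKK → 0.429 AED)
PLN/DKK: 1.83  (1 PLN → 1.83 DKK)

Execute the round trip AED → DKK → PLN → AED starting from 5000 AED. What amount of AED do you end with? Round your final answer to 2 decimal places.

5308.06

5000 AED × 2.34 = 11700 DKK
11700 DKK × 0.535 = 6259.5 PLN
6259.5 PLN × 0.848 = 5308.056 AED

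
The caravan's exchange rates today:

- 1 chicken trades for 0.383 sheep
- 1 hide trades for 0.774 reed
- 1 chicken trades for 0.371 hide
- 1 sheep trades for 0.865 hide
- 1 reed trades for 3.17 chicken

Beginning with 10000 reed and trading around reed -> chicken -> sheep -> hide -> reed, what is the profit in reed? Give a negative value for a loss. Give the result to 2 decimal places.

-1871.41

10000 reed × 3.17 = 31700 chicken
31700 chicken × 0.383 = 12141.1 sheep
12141.1 sheep × 0.865 = 10502.0515 hide
10502.0515 hide × 0.774 = 8128.587861 reed
Net change: 8128.587861 − 10000 = -1871.412139 reed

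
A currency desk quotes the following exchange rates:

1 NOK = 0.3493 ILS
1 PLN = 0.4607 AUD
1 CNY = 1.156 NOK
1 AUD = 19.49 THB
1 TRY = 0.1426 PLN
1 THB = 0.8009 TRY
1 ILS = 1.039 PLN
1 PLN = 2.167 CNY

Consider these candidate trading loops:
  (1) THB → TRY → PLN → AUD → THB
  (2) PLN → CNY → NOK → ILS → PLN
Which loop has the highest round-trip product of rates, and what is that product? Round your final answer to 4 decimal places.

(1) 0.8009 × 0.1426 × 0.4607 × 19.49 = 1.02548
(2) 2.167 × 1.156 × 0.3493 × 1.039 = 0.90914
Highest is cycle (1) at 1.0255 (>1, arbitrage).

1.0255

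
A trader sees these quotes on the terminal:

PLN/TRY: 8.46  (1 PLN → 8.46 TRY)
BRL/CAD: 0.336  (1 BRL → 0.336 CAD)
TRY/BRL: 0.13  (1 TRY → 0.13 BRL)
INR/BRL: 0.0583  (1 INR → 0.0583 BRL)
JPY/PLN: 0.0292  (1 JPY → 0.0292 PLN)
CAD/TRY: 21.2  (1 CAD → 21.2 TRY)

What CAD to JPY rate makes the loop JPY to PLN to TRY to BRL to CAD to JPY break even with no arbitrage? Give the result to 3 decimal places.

92.675

Known legs of the cycle: 0.0292 × 8.46 × 0.13 × 0.336 = 0.01079035776
For no arbitrage the full-cycle product must be 1, so the missing rate is 1 / 0.01079035776 ≈ 92.67533.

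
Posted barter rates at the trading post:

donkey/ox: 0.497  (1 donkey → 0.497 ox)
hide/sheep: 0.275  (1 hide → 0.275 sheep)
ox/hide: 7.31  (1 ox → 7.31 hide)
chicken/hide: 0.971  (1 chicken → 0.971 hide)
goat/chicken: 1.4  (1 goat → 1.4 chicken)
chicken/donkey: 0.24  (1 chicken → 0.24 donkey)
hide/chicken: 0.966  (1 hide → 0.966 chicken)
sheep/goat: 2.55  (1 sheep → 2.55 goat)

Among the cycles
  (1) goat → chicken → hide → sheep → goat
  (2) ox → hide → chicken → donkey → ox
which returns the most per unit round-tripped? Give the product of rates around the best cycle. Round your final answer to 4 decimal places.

(1) 1.4 × 0.971 × 0.275 × 2.55 = 0.95328
(2) 7.31 × 0.966 × 0.24 × 0.497 = 0.84229
Highest is cycle (1) at 0.9533 (≤1, no arbitrage).

0.9533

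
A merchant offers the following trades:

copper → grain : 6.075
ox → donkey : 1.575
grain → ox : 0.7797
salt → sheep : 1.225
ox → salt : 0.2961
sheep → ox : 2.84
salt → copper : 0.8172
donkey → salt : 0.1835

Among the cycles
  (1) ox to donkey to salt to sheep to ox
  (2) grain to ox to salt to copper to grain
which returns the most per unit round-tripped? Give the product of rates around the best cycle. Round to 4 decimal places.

1.1461

(1) 1.575 × 0.1835 × 1.225 × 2.84 = 1.00547
(2) 0.7797 × 0.2961 × 0.8172 × 6.075 = 1.14615
Highest is cycle (2) at 1.1461 (>1, arbitrage).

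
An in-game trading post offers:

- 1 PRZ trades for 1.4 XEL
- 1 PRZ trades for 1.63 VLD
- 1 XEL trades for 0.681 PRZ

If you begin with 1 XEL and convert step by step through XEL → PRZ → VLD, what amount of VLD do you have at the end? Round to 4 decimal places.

1.1100

1 XEL × 0.681 = 0.681 PRZ
0.681 PRZ × 1.63 = 1.11003 VLD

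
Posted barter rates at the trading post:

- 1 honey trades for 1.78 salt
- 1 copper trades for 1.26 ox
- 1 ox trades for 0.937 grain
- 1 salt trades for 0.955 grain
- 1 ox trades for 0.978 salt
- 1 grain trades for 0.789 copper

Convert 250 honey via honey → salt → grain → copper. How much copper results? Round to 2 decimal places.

250 honey × 1.78 = 445 salt
445 salt × 0.955 = 424.975 grain
424.975 grain × 0.789 = 335.305275 copper

335.31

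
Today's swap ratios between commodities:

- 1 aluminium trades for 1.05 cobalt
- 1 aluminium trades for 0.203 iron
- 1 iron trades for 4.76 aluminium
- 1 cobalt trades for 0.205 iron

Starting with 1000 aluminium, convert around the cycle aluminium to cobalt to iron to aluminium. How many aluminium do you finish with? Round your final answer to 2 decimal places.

1000 aluminium × 1.05 = 1050 cobalt
1050 cobalt × 0.205 = 215.25 iron
215.25 iron × 4.76 = 1024.59 aluminium

1024.59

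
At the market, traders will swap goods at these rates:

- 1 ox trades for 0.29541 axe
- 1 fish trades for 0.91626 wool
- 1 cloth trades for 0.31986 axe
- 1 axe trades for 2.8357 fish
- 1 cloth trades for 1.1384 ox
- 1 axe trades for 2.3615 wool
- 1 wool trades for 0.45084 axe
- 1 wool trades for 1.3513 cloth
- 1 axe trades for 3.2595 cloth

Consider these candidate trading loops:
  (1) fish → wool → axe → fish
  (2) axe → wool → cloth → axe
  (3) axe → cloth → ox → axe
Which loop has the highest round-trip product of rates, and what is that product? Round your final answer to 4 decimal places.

(1) 0.91626 × 0.45084 × 2.8357 = 1.17139
(2) 2.3615 × 1.3513 × 0.31986 = 1.02070
(3) 3.2595 × 1.1384 × 0.29541 = 1.09615
Highest is cycle (1) at 1.1714 (>1, arbitrage).

1.1714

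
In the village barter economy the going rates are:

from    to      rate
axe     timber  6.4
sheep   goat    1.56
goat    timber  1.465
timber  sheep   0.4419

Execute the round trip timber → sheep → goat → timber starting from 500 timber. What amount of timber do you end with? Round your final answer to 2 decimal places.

504.96

500 timber × 0.4419 = 220.95 sheep
220.95 sheep × 1.56 = 344.682 goat
344.682 goat × 1.465 = 504.95913 timber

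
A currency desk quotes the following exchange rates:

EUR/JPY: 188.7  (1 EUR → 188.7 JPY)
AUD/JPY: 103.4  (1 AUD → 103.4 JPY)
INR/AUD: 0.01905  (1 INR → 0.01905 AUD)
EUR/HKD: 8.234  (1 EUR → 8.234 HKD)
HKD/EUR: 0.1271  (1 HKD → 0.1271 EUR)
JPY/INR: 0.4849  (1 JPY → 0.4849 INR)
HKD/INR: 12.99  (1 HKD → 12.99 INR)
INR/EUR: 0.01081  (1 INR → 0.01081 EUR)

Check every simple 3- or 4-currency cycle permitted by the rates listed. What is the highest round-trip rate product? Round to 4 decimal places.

1.1562

INR→EUR→HKD→INR: 0.01081 × 8.234 × 12.99 = 1.15623
INR→EUR→JPY→INR: 0.01081 × 188.7 × 0.4849 = 0.98912
INR→AUD→JPY→INR: 0.01905 × 103.4 × 0.4849 = 0.95514
Maximum is INR→EUR→HKD→INR at 1.1562; arbitrage exists.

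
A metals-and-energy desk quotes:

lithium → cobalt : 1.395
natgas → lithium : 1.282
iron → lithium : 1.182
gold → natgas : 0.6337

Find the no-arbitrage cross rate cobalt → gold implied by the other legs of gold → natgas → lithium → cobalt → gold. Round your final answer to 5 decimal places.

Known legs of the cycle: 0.6337 × 1.282 × 1.395 = 1.133302743
For no arbitrage the full-cycle product must be 1, so the missing rate is 1 / 1.133302743 ≈ 0.8823768.

0.88238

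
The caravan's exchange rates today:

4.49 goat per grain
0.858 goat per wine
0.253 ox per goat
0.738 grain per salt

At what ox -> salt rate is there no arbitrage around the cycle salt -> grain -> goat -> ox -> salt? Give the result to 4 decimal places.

1.1928

Known legs of the cycle: 0.738 × 4.49 × 0.253 = 0.83834586
For no arbitrage the full-cycle product must be 1, so the missing rate is 1 / 0.83834586 ≈ 1.192825.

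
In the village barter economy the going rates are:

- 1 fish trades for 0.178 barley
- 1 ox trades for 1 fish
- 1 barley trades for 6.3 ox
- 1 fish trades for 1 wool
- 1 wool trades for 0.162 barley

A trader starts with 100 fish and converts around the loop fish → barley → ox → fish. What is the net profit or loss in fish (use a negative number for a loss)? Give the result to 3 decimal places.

12.140

100 fish × 0.178 = 17.8 barley
17.8 barley × 6.3 = 112.14 ox
112.14 ox × 1 = 112.14 fish
Net change: 112.14 − 100 = 12.14 fish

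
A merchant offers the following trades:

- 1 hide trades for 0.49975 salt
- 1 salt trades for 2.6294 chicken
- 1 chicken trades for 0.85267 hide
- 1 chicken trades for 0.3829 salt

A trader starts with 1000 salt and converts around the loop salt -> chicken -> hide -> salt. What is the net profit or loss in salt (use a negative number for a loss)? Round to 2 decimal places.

120.44

1000 salt × 2.6294 = 2629.4 chicken
2629.4 chicken × 0.85267 = 2242.010498 hide
2242.010498 hide × 0.49975 = 1120.4447463755 salt
Net change: 1120.4447463755 − 1000 = 120.4447463755 salt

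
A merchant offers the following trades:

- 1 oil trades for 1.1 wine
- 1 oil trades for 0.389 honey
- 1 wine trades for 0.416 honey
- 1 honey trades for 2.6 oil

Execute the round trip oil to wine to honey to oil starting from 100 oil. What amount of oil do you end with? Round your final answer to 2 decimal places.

100 oil × 1.1 = 110 wine
110 wine × 0.416 = 45.76 honey
45.76 honey × 2.6 = 118.976 oil

118.98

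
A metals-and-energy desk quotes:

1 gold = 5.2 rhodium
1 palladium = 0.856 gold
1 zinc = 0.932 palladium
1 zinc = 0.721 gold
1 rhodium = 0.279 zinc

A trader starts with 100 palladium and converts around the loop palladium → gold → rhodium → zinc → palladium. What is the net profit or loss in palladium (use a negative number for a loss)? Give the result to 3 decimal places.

15.744

100 palladium × 0.856 = 85.6 gold
85.6 gold × 5.2 = 445.12 rhodium
445.12 rhodium × 0.279 = 124.18848 zinc
124.18848 zinc × 0.932 = 115.74366336 palladium
Net change: 115.74366336 − 100 = 15.74366336 palladium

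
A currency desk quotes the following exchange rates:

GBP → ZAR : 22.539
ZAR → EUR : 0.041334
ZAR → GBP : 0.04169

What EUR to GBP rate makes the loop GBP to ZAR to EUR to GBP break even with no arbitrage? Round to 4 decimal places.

1.0734

Known legs of the cycle: 22.539 × 0.041334 = 0.931627026
For no arbitrage the full-cycle product must be 1, so the missing rate is 1 / 0.931627026 ≈ 1.073391.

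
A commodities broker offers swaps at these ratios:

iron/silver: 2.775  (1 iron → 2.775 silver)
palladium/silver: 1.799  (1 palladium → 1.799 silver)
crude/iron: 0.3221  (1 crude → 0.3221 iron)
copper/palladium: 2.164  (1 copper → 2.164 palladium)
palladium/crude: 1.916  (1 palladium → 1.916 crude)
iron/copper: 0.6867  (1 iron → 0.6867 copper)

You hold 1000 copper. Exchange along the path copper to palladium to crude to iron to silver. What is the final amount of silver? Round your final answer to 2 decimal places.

3706.01

1000 copper × 2.164 = 2164 palladium
2164 palladium × 1.916 = 4146.224 crude
4146.224 crude × 0.3221 = 1335.4987504 iron
1335.4987504 iron × 2.775 = 3706.00903236 silver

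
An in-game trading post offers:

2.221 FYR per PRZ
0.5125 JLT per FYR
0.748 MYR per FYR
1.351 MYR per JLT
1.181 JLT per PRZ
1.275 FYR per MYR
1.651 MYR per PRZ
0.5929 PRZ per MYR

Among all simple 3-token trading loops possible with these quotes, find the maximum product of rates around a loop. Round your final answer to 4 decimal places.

0.9850

PRZ→FYR→MYR→PRZ: 2.221 × 0.748 × 0.5929 = 0.98499
JLT→MYR→PRZ→JLT: 1.351 × 0.5929 × 1.181 = 0.94599
JLT→MYR→FYR→JLT: 1.351 × 1.275 × 0.5125 = 0.88279
Maximum is PRZ→FYR→MYR→PRZ at 0.9850; no arbitrage — every cycle loses value.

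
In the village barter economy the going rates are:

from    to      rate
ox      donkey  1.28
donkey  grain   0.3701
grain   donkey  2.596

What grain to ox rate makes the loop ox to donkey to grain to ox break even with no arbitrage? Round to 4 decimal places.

2.1109

Known legs of the cycle: 1.28 × 0.3701 = 0.473728
For no arbitrage the full-cycle product must be 1, so the missing rate is 1 / 0.473728 ≈ 2.110916.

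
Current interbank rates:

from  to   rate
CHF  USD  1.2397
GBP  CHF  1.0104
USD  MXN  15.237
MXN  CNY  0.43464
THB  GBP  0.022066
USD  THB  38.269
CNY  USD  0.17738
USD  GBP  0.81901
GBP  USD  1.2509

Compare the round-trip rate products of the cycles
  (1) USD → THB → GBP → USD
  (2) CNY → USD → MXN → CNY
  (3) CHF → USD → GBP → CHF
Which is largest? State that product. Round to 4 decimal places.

(1) 38.269 × 0.022066 × 1.2509 = 1.05631
(2) 0.17738 × 15.237 × 0.43464 = 1.17472
(3) 1.2397 × 0.81901 × 1.0104 = 1.02589
Highest is cycle (2) at 1.1747 (>1, arbitrage).

1.1747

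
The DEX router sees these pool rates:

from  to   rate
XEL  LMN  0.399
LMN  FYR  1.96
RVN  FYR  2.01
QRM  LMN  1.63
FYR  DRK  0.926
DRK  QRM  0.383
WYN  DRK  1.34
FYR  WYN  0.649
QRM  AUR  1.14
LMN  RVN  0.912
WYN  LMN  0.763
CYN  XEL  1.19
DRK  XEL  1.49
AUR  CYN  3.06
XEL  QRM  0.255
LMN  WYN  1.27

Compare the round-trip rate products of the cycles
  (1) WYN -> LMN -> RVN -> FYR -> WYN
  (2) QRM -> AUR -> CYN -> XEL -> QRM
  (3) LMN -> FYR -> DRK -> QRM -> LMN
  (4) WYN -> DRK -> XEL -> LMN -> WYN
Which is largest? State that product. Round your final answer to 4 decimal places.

1.1331

(1) 0.763 × 0.912 × 2.01 × 0.649 = 0.90774
(2) 1.14 × 3.06 × 1.19 × 0.255 = 1.05855
(3) 1.96 × 0.926 × 0.383 × 1.63 = 1.13306
(4) 1.34 × 1.49 × 0.399 × 1.27 = 1.01174
Highest is cycle (3) at 1.1331 (>1, arbitrage).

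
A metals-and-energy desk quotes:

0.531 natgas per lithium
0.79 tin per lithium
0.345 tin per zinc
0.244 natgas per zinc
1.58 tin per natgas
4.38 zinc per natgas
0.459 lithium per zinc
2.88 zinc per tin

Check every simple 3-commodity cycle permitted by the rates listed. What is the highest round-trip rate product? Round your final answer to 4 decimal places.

1.1103

zinc→natgas→tin→zinc: 0.244 × 1.58 × 2.88 = 1.11030
zinc→lithium→natgas→zinc: 0.459 × 0.531 × 4.38 = 1.06753
zinc→lithium→tin→zinc: 0.459 × 0.79 × 2.88 = 1.04432
Maximum is zinc→natgas→tin→zinc at 1.1103; arbitrage exists.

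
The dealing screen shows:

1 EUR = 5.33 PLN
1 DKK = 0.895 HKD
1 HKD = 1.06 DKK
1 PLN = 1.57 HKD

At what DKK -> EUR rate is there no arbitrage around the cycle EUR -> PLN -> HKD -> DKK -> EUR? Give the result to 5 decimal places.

0.11274

Known legs of the cycle: 5.33 × 1.57 × 1.06 = 8.870186
For no arbitrage the full-cycle product must be 1, so the missing rate is 1 / 8.870186 ≈ 0.1127372.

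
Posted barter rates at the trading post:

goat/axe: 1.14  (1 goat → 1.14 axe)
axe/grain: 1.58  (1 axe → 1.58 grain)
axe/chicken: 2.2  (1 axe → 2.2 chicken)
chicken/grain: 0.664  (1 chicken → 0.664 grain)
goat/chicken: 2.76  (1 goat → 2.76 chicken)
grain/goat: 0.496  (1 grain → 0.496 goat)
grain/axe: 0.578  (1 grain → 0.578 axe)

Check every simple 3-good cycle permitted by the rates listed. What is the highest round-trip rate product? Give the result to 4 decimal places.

chicken→grain→goat→chicken: 0.664 × 0.496 × 2.76 = 0.90899
axe→grain→goat→axe: 1.58 × 0.496 × 1.14 = 0.89340
axe→chicken→grain→axe: 2.2 × 0.664 × 0.578 = 0.84434
Maximum is chicken→grain→goat→chicken at 0.9090; no arbitrage — every cycle loses value.

0.9090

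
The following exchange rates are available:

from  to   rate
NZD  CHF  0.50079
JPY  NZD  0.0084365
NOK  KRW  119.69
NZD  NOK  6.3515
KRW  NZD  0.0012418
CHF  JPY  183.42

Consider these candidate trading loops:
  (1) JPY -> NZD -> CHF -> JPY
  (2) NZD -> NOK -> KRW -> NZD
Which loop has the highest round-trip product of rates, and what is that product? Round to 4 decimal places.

0.9440

(1) 0.0084365 × 0.50079 × 183.42 = 0.77493
(2) 6.3515 × 119.69 × 0.0012418 = 0.94403
Highest is cycle (2) at 0.9440 (≤1, no arbitrage).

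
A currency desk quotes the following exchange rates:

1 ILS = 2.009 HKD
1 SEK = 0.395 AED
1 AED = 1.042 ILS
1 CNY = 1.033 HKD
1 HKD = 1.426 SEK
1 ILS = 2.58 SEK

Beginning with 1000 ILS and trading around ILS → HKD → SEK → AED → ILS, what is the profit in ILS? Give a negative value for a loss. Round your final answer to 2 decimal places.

179.14

1000 ILS × 2.009 = 2009 HKD
2009 HKD × 1.426 = 2864.834 SEK
2864.834 SEK × 0.395 = 1131.60943 AED
1131.60943 AED × 1.042 = 1179.13702606 ILS
Net change: 1179.13702606 − 1000 = 179.13702606 ILS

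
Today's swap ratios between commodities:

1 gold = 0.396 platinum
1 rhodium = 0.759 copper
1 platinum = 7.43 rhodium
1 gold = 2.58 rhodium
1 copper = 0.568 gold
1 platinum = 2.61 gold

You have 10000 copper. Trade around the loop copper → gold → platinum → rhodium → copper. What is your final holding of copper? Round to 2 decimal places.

12684.52

10000 copper × 0.568 = 5680 gold
5680 gold × 0.396 = 2249.28 platinum
2249.28 platinum × 7.43 = 16712.1504 rhodium
16712.1504 rhodium × 0.759 = 12684.5221536 copper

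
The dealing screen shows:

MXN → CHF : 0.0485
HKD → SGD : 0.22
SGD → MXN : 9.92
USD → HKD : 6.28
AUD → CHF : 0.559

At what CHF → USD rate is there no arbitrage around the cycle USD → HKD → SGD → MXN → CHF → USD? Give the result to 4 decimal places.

1.5044

Known legs of the cycle: 6.28 × 0.22 × 9.92 × 0.0485 = 0.664715392
For no arbitrage the full-cycle product must be 1, so the missing rate is 1 / 0.664715392 ≈ 1.504403.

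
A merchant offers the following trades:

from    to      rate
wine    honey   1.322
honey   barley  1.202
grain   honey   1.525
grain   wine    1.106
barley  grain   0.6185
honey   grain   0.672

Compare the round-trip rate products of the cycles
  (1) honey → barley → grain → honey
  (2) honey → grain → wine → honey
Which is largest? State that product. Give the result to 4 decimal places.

1.1337

(1) 1.202 × 0.6185 × 1.525 = 1.13374
(2) 0.672 × 1.106 × 1.322 = 0.98255
Highest is cycle (1) at 1.1337 (>1, arbitrage).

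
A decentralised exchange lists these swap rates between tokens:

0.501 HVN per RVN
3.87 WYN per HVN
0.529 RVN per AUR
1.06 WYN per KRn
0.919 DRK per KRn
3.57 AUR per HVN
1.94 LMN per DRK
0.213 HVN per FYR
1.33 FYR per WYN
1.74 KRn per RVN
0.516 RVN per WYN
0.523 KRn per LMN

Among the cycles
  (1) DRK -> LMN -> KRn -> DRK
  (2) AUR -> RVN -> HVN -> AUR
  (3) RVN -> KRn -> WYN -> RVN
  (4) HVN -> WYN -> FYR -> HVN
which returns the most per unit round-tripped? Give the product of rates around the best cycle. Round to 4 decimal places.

1.0963

(1) 1.94 × 0.523 × 0.919 = 0.93244
(2) 0.529 × 0.501 × 3.57 = 0.94615
(3) 1.74 × 1.06 × 0.516 = 0.95171
(4) 3.87 × 1.33 × 0.213 = 1.09633
Highest is cycle (4) at 1.0963 (>1, arbitrage).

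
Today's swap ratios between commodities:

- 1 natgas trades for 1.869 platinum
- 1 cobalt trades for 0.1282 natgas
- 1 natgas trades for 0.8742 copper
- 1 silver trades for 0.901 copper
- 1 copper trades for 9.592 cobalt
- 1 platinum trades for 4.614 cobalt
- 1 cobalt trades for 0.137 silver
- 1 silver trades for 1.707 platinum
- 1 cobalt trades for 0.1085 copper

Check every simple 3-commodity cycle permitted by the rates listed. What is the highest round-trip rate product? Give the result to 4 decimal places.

1.1840

cobalt→silver→copper→cobalt: 0.137 × 0.901 × 9.592 = 1.18401
platinum→cobalt→natgas→platinum: 4.614 × 0.1282 × 1.869 = 1.10554
platinum→cobalt→silver→platinum: 4.614 × 0.137 × 1.707 = 1.07903
natgas→copper→cobalt→natgas: 0.8742 × 9.592 × 0.1282 = 1.07500
Maximum is cobalt→silver→copper→cobalt at 1.1840; arbitrage exists.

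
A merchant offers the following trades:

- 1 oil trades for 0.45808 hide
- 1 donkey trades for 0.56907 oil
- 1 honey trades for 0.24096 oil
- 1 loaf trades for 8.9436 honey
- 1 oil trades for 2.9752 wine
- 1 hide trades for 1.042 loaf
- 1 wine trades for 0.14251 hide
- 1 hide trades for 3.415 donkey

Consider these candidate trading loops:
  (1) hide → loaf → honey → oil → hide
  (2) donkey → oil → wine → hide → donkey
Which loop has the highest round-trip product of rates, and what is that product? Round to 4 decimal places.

1.0286

(1) 1.042 × 8.9436 × 0.24096 × 0.45808 = 1.02865
(2) 0.56907 × 2.9752 × 0.14251 × 3.415 = 0.82398
Highest is cycle (1) at 1.0286 (>1, arbitrage).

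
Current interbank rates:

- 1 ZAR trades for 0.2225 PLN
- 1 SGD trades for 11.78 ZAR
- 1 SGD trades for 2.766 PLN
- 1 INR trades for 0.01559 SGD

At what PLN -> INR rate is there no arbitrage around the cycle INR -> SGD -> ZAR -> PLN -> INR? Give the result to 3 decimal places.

24.473

Known legs of the cycle: 0.01559 × 11.78 × 0.2225 = 0.0408621695
For no arbitrage the full-cycle product must be 1, so the missing rate is 1 / 0.0408621695 ≈ 24.47251.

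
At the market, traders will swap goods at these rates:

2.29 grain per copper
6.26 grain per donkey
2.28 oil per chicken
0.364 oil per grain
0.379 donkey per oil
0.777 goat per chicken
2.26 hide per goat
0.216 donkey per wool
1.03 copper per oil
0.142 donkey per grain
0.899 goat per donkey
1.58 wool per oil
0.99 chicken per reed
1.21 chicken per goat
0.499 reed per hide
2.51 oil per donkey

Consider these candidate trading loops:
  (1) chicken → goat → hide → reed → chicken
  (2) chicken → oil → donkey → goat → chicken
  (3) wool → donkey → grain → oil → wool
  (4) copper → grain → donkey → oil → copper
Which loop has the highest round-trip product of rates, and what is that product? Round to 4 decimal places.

0.9400

(1) 0.777 × 2.26 × 0.499 × 0.99 = 0.86749
(2) 2.28 × 0.379 × 0.899 × 1.21 = 0.93998
(3) 0.216 × 6.26 × 0.364 × 1.58 = 0.77765
(4) 2.29 × 0.142 × 2.51 × 1.03 = 0.84069
Highest is cycle (2) at 0.9400 (≤1, no arbitrage).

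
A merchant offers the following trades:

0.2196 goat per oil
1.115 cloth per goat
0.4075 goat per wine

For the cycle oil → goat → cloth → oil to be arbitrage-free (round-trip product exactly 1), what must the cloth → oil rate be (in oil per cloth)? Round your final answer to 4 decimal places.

Known legs of the cycle: 0.2196 × 1.115 = 0.244854
For no arbitrage the full-cycle product must be 1, so the missing rate is 1 / 0.244854 ≈ 4.084066.

4.0841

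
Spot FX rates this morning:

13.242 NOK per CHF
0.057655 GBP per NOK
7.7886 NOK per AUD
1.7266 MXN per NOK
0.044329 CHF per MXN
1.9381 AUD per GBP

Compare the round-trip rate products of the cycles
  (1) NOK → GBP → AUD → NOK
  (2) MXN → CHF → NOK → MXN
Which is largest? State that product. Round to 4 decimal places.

1.0135

(1) 0.057655 × 1.9381 × 7.7886 = 0.87031
(2) 0.044329 × 13.242 × 1.7266 = 1.01352
Highest is cycle (2) at 1.0135 (>1, arbitrage).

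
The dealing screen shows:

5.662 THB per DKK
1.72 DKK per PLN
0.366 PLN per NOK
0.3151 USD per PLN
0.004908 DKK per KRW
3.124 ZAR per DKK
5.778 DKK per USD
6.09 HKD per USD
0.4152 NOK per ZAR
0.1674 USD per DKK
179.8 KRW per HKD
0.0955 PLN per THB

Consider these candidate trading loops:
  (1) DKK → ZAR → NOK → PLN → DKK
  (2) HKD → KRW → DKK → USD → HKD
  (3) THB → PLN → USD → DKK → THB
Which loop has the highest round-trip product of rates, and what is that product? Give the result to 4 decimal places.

(1) 3.124 × 0.4152 × 0.366 × 1.72 = 0.81654
(2) 179.8 × 0.004908 × 0.1674 × 6.09 = 0.89964
(3) 0.0955 × 0.3151 × 5.778 × 5.662 = 0.98446
Highest is cycle (3) at 0.9845 (≤1, no arbitrage).

0.9845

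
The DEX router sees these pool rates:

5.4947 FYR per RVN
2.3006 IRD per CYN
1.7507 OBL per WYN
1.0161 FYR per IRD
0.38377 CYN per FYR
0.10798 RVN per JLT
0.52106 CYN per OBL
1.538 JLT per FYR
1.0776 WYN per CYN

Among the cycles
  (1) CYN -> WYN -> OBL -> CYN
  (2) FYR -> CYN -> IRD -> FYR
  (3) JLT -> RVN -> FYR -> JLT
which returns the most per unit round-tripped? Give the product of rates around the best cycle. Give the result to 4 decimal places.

(1) 1.0776 × 1.7507 × 0.52106 = 0.98301
(2) 0.38377 × 2.3006 × 1.0161 = 0.89712
(3) 0.10798 × 5.4947 × 1.538 = 0.91252
Highest is cycle (1) at 0.9830 (≤1, no arbitrage).

0.9830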